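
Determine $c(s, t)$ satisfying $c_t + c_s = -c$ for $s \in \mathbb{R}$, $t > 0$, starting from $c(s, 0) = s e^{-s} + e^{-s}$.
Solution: Substitute $c = e^{-s}u$, i.e. $u = e^{s}c$.
By the product rule, $c_s = e^{-s}(u_s - u)$, $c_t = e^{-s}u_t$.
Substituting into the PDE and dividing by $e^{-s}$: $u_t + (u_s - u) = -u$.
The lower-order terms cancel, leaving the standard advection equation $u_t + u_s = 0$.
Initial data for $u$: $u(s,0) = e^{s}c(s,0) = s + 1$.
Solve for $u$:
  By method of characteristics (waves move right with speed 1):
  Along characteristics $s - t =$ const, $u$ is constant, so $u(s,t) = f(s - t)$ with $f = u( \cdot , 0)$.
Hence $u(s,t) = s - t + 1$.
Transform back: $c(s,t) = e^{-s}u(s,t)$.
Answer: $c(s, t) = s e^{-s} -  t e^{-s} + e^{-s}$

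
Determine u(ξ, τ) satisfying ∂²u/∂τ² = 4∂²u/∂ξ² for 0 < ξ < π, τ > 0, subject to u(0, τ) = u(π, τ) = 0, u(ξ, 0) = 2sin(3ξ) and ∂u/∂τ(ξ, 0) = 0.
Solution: Using separation of variables u = X(ξ)T(τ):
Eigenfunctions: sin(nξ), n = 1, 2, 3, ...
General solution: u(ξ, τ) = Σ [A_n cos(2n τ) + B_n sin(2n τ)] sin(nξ)
From u(ξ,0) = 2sin(3ξ): A_3=2. From u_τ(ξ,0) = 0: all B_n = 0.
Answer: u(ξ, τ) = 2sin(3ξ)cos(6τ)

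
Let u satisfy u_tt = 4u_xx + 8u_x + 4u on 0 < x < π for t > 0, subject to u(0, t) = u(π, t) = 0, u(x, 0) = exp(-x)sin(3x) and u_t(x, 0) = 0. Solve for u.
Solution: Substitute u = exp(-x)w.
Then u_x = exp(-x)(w_x - w), u_xx = exp(-x)(w_xx - 2w_x + w), u_tt = exp(-x)w_tt; substituting and dividing by exp(-x), the lower-order terms cancel: w_tt = 4w_xx (standard wave equation).
Data for w: w(x,0) = exp(x)u(x,0) = sin(3x); w_t(x,0) = exp(x)u_t(x,0) = 0. The boundary conditions carry over: w(0,t) = w(π,t) = 0.
Separating variables: w = Σ [A_n cos(ω_n t) + B_n sin(ω_n t)] sin(nx), ω_n = 2n. From ICs: A_3=1.
So w(x,t) = sin(3x)cos(6t), and u(x,t) = exp(-x)w(x,t).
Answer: u(x, t) = exp(-x)sin(3x)cos(6t)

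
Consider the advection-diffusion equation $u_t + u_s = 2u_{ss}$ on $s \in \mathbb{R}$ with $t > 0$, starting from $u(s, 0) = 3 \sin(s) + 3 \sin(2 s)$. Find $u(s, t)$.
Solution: Moving frame: $\eta = s - t$, $\sigma = t$, $u = w(\eta,\sigma)$, so $u_t = w_{\sigma} - w_{\eta}$ and $u_{ss} = w_{\eta\eta}$.
Hence $u_t + u_s = w_{\sigma}$ and the PDE becomes the heat equation $w_{\sigma} = 2w_{\eta\eta}$ on $\eta \in \mathbb{R}$.
Initial data: $w(\eta,0) = u(\eta,0) = 3 \sin(\eta) + 3 \sin(2 \eta)$. Each mode $\sin(n\eta)$ decays as $e^{-2n^2\sigma}$ on $\mathbb{R}$, so $w(\eta,\sigma) = \sum c_n e^{-2n^2\sigma} \sin(n\eta)$ with $c_1=3, c_2=3$: $w(\eta,\sigma) = 3 e^{-2 \sigma} \sin(\eta) + 3 e^{-8 \sigma} \sin(2 \eta)$.
Substituting back: $u(s,t) = w(s - t, t)$.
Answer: $u(s, t) = 3 e^{-2 t} \sin(s - t) + 3 e^{-8 t} \sin(2 s - 2 t)$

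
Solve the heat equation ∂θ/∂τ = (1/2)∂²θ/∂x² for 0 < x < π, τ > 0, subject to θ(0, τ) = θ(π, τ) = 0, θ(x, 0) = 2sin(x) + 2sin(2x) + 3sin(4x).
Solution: Using separation of variables θ = X(x)G(τ):
Eigenfunctions: sin(nx), n = 1, 2, 3, ...
General solution: θ(x, τ) = Σ c_n sin(nx) exp(-n² τ/2)
Matching θ(x,0) = 2sin(x) + 2sin(2x) + 3sin(4x) term by term: c_1=2, c_2=2, c_4=3.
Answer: θ(x, τ) = 2exp(-2τ)sin(2x) + 3exp(-8τ)sin(4x) + 2exp(-τ/2)sin(x)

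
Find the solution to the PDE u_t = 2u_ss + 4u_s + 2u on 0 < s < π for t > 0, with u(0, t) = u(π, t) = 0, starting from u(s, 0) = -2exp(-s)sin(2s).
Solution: Substitute u = exp(-s)w, i.e. w = exp(s)u.
By the product rule, u_s = exp(-s)(w_s - w), u_ss = exp(-s)(w_ss - 2w_s + w), u_t = exp(-s)w_t.
Substituting into the PDE and dividing by exp(-s): w_t = 2(w_ss - 2w_s + w) + 4(w_s - w) + 2w.
The lower-order terms cancel, leaving the standard heat equation w_t = 2w_ss.
Initial data for w: w(s,0) = exp(s)u(s,0) = -2sin(2s). The boundary conditions carry over: w(0,t) = w(π,t) = 0.
Solve for w:
  Using separation of variables w = X(s)T(t):
  Eigenfunctions: sin(ns), n = 1, 2, 3, ...
  General solution: w(s, t) = Σ c_n sin(ns) exp(-2n² t)
  Matching w(s,0) = -2sin(2s) term by term: c_2=-2.
Hence w(s,t) = -2exp(-8t)sin(2s).
Transform back: u(s,t) = exp(-s)w(s,t).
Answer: u(s, t) = -2exp(-s)exp(-8t)sin(2s)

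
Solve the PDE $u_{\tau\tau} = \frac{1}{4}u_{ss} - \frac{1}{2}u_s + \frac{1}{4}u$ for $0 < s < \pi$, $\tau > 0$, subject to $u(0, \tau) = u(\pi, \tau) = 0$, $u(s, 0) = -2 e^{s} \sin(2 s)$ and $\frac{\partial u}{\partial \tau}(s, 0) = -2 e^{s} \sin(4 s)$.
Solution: Substitute $u = e^{s}w$.
Then $u_s = e^{s}(w_s + w)$, $u_{ss} = e^{s}(w_{ss} + 2w_s + w)$, $u_{\tau\tau} = e^{s}w_{\tau\tau}$; substituting and dividing by $e^{s}$, the lower-order terms cancel: $w_{\tau\tau} = \frac{1}{4}w_{ss}$ (standard wave equation).
Data for $w$: $w(s,0) = e^{-s}u(s,0) = -2 \sin(2 s)$; $w_{\tau}(s,0) = e^{-s}u_{\tau}(s,0) = -2 \sin(4 s)$. The boundary conditions carry over: $w(0,\tau) = w(\pi,\tau) = 0$.
Separating variables: $w = \sum [A_n \cos(\omega_n \tau) + B_n \sin(\omega_n \tau)] \sin(ns)$, $\omega_n = n/2$. From ICs ($B_n$ = velocity coefficient / $\omega_n$): $A_2=-2, B_4=-1$.
So $w(s,\tau) = -2 \sin(2 s) \cos(\tau) - \sin(4 s) \sin(2 \tau)$, and $u(s,\tau) = e^{s}w(s,\tau)$.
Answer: $u(s, \tau) = - e^{s} \sin(2 \tau) \sin(4 s) - 2 e^{s} \sin(2 s) \cos(\tau)$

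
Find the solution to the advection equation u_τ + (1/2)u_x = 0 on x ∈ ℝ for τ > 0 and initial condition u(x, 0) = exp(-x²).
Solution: By characteristics (dx/dτ = 1/2), u(x,τ) = f(x - (1/2)τ) with f = u(·, 0).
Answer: u(x, τ) = exp(-(x - τ/2)²)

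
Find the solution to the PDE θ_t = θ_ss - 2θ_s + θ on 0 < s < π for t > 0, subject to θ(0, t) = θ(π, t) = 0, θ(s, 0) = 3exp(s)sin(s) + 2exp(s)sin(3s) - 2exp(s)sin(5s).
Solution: Substitute θ = exp(s)u, i.e. u = exp(-s)θ.
By the product rule, θ_s = exp(s)(u_s + u), θ_ss = exp(s)(u_ss + 2u_s + u), θ_t = exp(s)u_t.
Substituting into the PDE and dividing by exp(s): u_t = (u_ss + 2u_s + u) - 2(u_s + u) + u.
The lower-order terms cancel, leaving the standard heat equation u_t = u_ss.
Initial data for u: u(s,0) = exp(-s)θ(s,0) = 3sin(s) + 2sin(3s) - 2sin(5s). The boundary conditions carry over: u(0,t) = u(π,t) = 0.
Solve for u:
  Using separation of variables u = X(s)G(t):
  Eigenfunctions: sin(ns), n = 1, 2, 3, ...
  General solution: u(s, t) = Σ c_n sin(ns) exp(-n² t)
  Matching u(s,0) = 3sin(s) + 2sin(3s) - 2sin(5s) term by term: c_1=3, c_3=2, c_5=-2.
Hence u(s,t) = 3exp(-t)sin(s) + 2exp(-9t)sin(3s) - 2exp(-25t)sin(5s).
Transform back: θ(s,t) = exp(s)u(s,t).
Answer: θ(s, t) = 3exp(s)exp(-t)sin(s) + 2exp(s)exp(-9t)sin(3s) - 2exp(s)exp(-25t)sin(5s)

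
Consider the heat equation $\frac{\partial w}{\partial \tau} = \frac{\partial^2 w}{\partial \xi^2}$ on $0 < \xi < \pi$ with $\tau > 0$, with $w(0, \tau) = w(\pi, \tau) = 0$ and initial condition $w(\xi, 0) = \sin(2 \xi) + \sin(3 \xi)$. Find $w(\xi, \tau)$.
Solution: Using separation of variables $w = X(\xi)T(\tau)$:
Eigenfunctions: $\sin(n\xi)$, $n = 1, 2, 3, \ldots$
General solution: $w(\xi, \tau) = \sum c_n \sin(n\xi) e^{-n^2 \tau}$
Matching $w(\xi,0) = \sin(2 \xi) + \sin(3 \xi)$ term by term: $c_2=1, c_3=1$.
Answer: $w(\xi, \tau) = e^{-4 \tau} \sin(2 \xi) + e^{-9 \tau} \sin(3 \xi)$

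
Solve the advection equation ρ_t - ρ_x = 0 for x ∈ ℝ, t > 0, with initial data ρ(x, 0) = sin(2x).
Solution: By method of characteristics (waves move left with speed 1):
Along characteristics x + t = const, ρ is constant, so ρ(x,t) = f(x + t) with f = ρ(·, 0).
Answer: ρ(x, t) = sin(2t + 2x)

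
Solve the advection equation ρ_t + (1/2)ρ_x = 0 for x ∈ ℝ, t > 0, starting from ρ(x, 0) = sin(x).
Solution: By method of characteristics (waves move right with speed 1/2):
Along characteristics x - (1/2)t = const, ρ is constant, so ρ(x,t) = f(x - (1/2)t) with f = ρ(·, 0).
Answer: ρ(x, t) = -sin(t/2 - x)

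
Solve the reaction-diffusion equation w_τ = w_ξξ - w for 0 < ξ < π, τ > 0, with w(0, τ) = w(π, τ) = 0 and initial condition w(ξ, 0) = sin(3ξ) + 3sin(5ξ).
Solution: Substitute w = exp(-τ)u, i.e. u = exp(τ)w.
By the product rule, w_τ = exp(-τ)(u_τ - u), w_ξξ = exp(-τ)u_ξξ.
Substituting into the PDE and dividing by exp(-τ): u_τ - u = u_ξξ - u.
The lower-order terms cancel, leaving the standard heat equation u_τ = u_ξξ.
Initial data for u: u(ξ,0) = w(ξ,0) = sin(3ξ) + 3sin(5ξ). The boundary conditions carry over: u(0,τ) = u(π,τ) = 0.
Solve for u:
  Using separation of variables u = X(ξ)T(τ):
  Eigenfunctions: sin(nξ), n = 1, 2, 3, ...
  General solution: u(ξ, τ) = Σ c_n sin(nξ) exp(-n² τ)
  Matching u(ξ,0) = sin(3ξ) + 3sin(5ξ) term by term: c_3=1, c_5=3.
Hence u(ξ,τ) = exp(-9τ)sin(3ξ) + 3exp(-25τ)sin(5ξ).
Transform back: w(ξ,τ) = exp(-τ)u(ξ,τ).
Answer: w(ξ, τ) = exp(-10τ)sin(3ξ) + 3exp(-26τ)sin(5ξ)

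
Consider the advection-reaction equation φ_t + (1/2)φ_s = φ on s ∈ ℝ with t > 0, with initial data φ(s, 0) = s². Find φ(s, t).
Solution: Substitute φ = exp(t)u, i.e. u = exp(-t)φ.
By the product rule, φ_t = exp(t)(u_t + u), φ_s = exp(t)u_s.
Substituting into the PDE and dividing by exp(t): u_t + u + (1/2)u_s = u.
The lower-order terms cancel, leaving the standard advection equation u_t + (1/2)u_s = 0.
Initial data for u: u(s,0) = φ(s,0) = s².
Solve for u:
  By method of characteristics (waves move right with speed 1/2):
  Along characteristics s - (1/2)t = const, u is constant, so u(s,t) = f(s - (1/2)t) with f = u(·, 0).
Hence u(s,t) = s² - st + (1/4)t².
Transform back: φ(s,t) = exp(t)u(s,t).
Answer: φ(s, t) = s²exp(t) - stexp(t) + (1/4)t²exp(t)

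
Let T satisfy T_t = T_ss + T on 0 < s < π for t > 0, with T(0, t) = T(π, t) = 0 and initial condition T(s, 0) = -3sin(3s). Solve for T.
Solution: Substitute T = exp(t)u, i.e. u = exp(-t)T.
By the product rule, T_t = exp(t)(u_t + u), T_ss = exp(t)u_ss.
Substituting into the PDE and dividing by exp(t): u_t + u = u_ss + u.
The lower-order terms cancel, leaving the standard heat equation u_t = u_ss.
Initial data for u: u(s,0) = T(s,0) = -3sin(3s). The boundary conditions carry over: u(0,t) = u(π,t) = 0.
Solve for u:
  Using separation of variables u = X(s)G(t):
  Eigenfunctions: sin(ns), n = 1, 2, 3, ...
  General solution: u(s, t) = Σ c_n sin(ns) exp(-n² t)
  Matching u(s,0) = -3sin(3s) term by term: c_3=-3.
Hence u(s,t) = -3exp(-9t)sin(3s).
Transform back: T(s,t) = exp(t)u(s,t).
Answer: T(s, t) = -3exp(-8t)sin(3s)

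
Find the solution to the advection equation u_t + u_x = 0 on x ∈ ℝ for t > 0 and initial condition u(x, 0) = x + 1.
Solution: By characteristics (dx/dt = 1), u(x,t) = f(x - t) with f = u(·, 0).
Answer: u(x, t) = -t + x + 1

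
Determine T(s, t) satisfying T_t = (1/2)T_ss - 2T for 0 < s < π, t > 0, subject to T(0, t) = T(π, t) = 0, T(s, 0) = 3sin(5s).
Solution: Substitute T = exp(-2t)u.
Then T_t = exp(-2t)(u_t - 2u), T_ss = exp(-2t)u_ss; substituting and dividing by exp(-2t), the lower-order terms cancel: u_t = (1/2)u_ss (standard heat equation).
Data for u: u(s,0) = T(s,0) = 3sin(5s). The boundary conditions carry over: u(0,t) = u(π,t) = 0.
Separating variables: u = Σ c_n exp(-n²t/2) sin(ns). From u(s,0) = 3sin(5s): c_5=3.
So u(s,t) = 3exp(-25t/2)sin(5s), and T(s,t) = exp(-2t)u(s,t).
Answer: T(s, t) = 3exp(-29t/2)sin(5s)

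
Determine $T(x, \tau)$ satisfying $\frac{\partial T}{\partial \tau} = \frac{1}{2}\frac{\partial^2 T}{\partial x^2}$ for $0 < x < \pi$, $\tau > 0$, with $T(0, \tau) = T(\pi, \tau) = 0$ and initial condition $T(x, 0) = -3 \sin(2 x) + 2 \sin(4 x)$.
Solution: Using separation of variables $T = X(x)G(\tau)$:
Eigenfunctions: $\sin(nx)$, $n = 1, 2, 3, \ldots$
General solution: $T(x, \tau) = \sum c_n \sin(nx) e^{-n^2 \tau/2}$
Matching $T(x,0) = -3 \sin(2 x) + 2 \sin(4 x)$ term by term: $c_2=-3, c_4=2$.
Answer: $T(x, \tau) = -3 e^{-2 \tau} \sin(2 x) + 2 e^{-8 \tau} \sin(4 x)$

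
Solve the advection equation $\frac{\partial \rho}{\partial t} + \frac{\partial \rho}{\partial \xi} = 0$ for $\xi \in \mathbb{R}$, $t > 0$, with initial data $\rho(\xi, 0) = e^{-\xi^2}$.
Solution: By characteristics ($d\xi/dt = 1$), $\rho(\xi,t) = f(\xi - t)$ with $f = \rho( \cdot , 0)$.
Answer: $\rho(\xi, t) = e^{-(\xi - t)^2}$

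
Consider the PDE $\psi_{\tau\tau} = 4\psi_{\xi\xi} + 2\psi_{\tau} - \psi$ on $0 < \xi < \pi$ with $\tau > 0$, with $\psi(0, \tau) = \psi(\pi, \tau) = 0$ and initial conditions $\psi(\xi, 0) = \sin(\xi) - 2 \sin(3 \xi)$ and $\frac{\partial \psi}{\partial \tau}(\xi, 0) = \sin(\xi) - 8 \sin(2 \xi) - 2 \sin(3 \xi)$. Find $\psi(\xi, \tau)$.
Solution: Substitute $\psi = e^{\tau}u$.
Then $\psi_{\tau} = e^{\tau}(u_{\tau} + u)$, $\psi_{\tau\tau} = e^{\tau}(u_{\tau\tau} + 2u_{\tau} + u)$, $\psi_{\xi\xi} = e^{\tau}u_{\xi\xi}$; substituting and dividing by $e^{\tau}$, the lower-order terms cancel: $u_{\tau\tau} = 4u_{\xi\xi}$ (standard wave equation).
Data for $u$: $u(\xi,0) = \psi(\xi,0) = \sin(\xi) - 2 \sin(3 \xi)$; $u_{\tau}(\xi,0) = \psi_{\tau}(\xi,0) - \psi(\xi,0) = -8 \sin(2 \xi)$. The boundary conditions carry over: $u(0,\tau) = u(\pi,\tau) = 0$.
Separating variables: $u = \sum [A_n \cos(\omega_n \tau) + B_n \sin(\omega_n \tau)] \sin(n\xi)$, $\omega_n = 2n$. From ICs ($B_n$ = velocity coefficient / $\omega_n$): $A_1=1, A_3=-2, B_2=-2$.
So $u(\xi,\tau) = \sin(\xi) \cos(2 \tau) - 2 \sin(2 \xi) \sin(4 \tau) - 2 \sin(3 \xi) \cos(6 \tau)$, and $\psi(\xi,\tau) = e^{\tau}u(\xi,\tau)$.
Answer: $\psi(\xi, \tau) = -2 e^{\tau} \sin(4 \tau) \sin(2 \xi) + e^{\tau} \sin(\xi) \cos(2 \tau) - 2 e^{\tau} \sin(3 \xi) \cos(6 \tau)$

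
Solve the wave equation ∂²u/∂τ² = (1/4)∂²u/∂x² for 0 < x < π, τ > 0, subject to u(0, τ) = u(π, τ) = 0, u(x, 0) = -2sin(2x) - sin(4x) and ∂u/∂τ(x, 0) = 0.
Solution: Separating variables: u = Σ [A_n cos(ω_n τ) + B_n sin(ω_n τ)] sin(nx), ω_n = n/2. From ICs: A_2=-2, A_4=-1.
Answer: u(x, τ) = -2sin(2x)cos(τ) - sin(4x)cos(2τ)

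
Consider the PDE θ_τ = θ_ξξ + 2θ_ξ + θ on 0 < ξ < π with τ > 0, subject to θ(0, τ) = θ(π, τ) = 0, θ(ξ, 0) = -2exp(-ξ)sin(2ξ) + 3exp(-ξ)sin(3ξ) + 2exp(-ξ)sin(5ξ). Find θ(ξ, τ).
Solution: Substitute θ = exp(-ξ)u, i.e. u = exp(ξ)θ.
By the product rule, θ_ξ = exp(-ξ)(u_ξ - u), θ_ξξ = exp(-ξ)(u_ξξ - 2u_ξ + u), θ_τ = exp(-ξ)u_τ.
Substituting into the PDE and dividing by exp(-ξ): u_τ = (u_ξξ - 2u_ξ + u) + 2(u_ξ - u) + u.
The lower-order terms cancel, leaving the standard heat equation u_τ = u_ξξ.
Initial data for u: u(ξ,0) = exp(ξ)θ(ξ,0) = -2sin(2ξ) + 3sin(3ξ) + 2sin(5ξ). The boundary conditions carry over: u(0,τ) = u(π,τ) = 0.
Solve for u:
  Using separation of variables u = X(ξ)G(τ):
  Eigenfunctions: sin(nξ), n = 1, 2, 3, ...
  General solution: u(ξ, τ) = Σ c_n sin(nξ) exp(-n² τ)
  Matching u(ξ,0) = -2sin(2ξ) + 3sin(3ξ) + 2sin(5ξ) term by term: c_2=-2, c_3=3, c_5=2.
Hence u(ξ,τ) = -2exp(-4τ)sin(2ξ) + 3exp(-9τ)sin(3ξ) + 2exp(-25τ)sin(5ξ).
Transform back: θ(ξ,τ) = exp(-ξ)u(ξ,τ).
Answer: θ(ξ, τ) = -2exp(-ξ)exp(-4τ)sin(2ξ) + 3exp(-ξ)exp(-9τ)sin(3ξ) + 2exp(-ξ)exp(-25τ)sin(5ξ)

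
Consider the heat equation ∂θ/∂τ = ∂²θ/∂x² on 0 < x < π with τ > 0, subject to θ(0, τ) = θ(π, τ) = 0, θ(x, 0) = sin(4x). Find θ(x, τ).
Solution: Separating variables: θ = Σ c_n exp(-n²τ) sin(nx). From θ(x,0) = sin(4x): c_4=1.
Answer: θ(x, τ) = exp(-16τ)sin(4x)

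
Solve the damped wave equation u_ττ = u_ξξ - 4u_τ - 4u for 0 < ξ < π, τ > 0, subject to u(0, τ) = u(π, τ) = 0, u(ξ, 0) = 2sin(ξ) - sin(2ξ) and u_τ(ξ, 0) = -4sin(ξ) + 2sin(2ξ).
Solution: Substitute u = exp(-2τ)w, i.e. w = exp(2τ)u.
By the product rule, u_τ = exp(-2τ)(w_τ - 2w), u_ττ = exp(-2τ)(w_ττ - 4w_τ + 4w), u_ξξ = exp(-2τ)w_ξξ.
Substituting into the PDE and dividing by exp(-2τ): w_ττ - 4w_τ + 4w = w_ξξ - 4(w_τ - 2w) - 4w.
The lower-order terms cancel, leaving the standard wave equation w_ττ = w_ξξ.
Initial data for w: w(ξ,0) = u(ξ,0) = 2sin(ξ) - sin(2ξ); w_τ(ξ,0) = u_τ(ξ,0) + 2u(ξ,0) = 0. The boundary conditions carry over: w(0,τ) = w(π,τ) = 0.
Solve for w:
  Using separation of variables w = X(ξ)T(τ):
  Eigenfunctions: sin(nξ), n = 1, 2, 3, ...
  General solution: w(ξ, τ) = Σ [A_n cos(n τ) + B_n sin(n τ)] sin(nξ)
  From w(ξ,0) = 2sin(ξ) - sin(2ξ): A_1=2, A_2=-1. From w_τ(ξ,0) = 0: all B_n = 0.
Hence w(ξ,τ) = 2sin(ξ)cos(τ) - sin(2ξ)cos(2τ).
Transform back: u(ξ,τ) = exp(-2τ)w(ξ,τ).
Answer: u(ξ, τ) = 2exp(-2τ)sin(ξ)cos(τ) - exp(-2τ)sin(2ξ)cos(2τ)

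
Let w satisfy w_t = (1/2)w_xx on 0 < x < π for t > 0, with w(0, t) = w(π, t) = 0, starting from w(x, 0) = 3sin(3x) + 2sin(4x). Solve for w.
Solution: Separating variables: w = Σ c_n exp(-n²t/2) sin(nx). From w(x,0) = 3sin(3x) + 2sin(4x): c_3=3, c_4=2.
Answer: w(x, t) = 2exp(-8t)sin(4x) + 3exp(-9t/2)sin(3x)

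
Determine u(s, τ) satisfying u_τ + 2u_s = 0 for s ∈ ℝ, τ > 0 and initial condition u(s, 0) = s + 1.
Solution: By characteristics (ds/dτ = 2), u(s,τ) = f(s - 2τ) with f = u(·, 0).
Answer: u(s, τ) = s - 2τ + 1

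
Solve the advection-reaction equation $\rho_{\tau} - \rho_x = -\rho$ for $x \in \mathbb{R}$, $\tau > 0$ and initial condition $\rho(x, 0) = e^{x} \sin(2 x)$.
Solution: Substitute $\rho = e^{x}u$, i.e. $u = e^{-x}\rho$.
By the product rule, $\rho_x = e^{x}(u_x + u)$, $\rho_{\tau} = e^{x}u_{\tau}$.
Substituting into the PDE and dividing by $e^{x}$: $u_{\tau} - (u_x + u) = -u$.
The lower-order terms cancel, leaving the standard advection equation $u_{\tau} - u_x = 0$.
Initial data for $u$: $u(x,0) = e^{-x}\rho(x,0) = \sin(2 x)$.
Solve for $u$:
  By method of characteristics (waves move left with speed 1):
  Along characteristics $x + \tau =$ const, $u$ is constant, so $u(x,\tau) = f(x + \tau)$ with $f = u( \cdot , 0)$.
Hence $u(x,\tau) = \sin(2 x + 2 \tau)$.
Transform back: $\rho(x,\tau) = e^{x}u(x,\tau)$.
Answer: $\rho(x, \tau) = e^{x} \sin(2 \tau + 2 x)$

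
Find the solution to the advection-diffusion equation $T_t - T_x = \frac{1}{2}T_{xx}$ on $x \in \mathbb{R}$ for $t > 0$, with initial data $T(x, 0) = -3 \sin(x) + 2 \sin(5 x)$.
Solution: Change to a moving frame: let $\eta = x + t$, $\sigma = t$ and write $T(x,t) = u(\eta,\sigma)$.
By the chain rule $T_t = u_{\sigma} + u_{\eta}$, $T_x = u_{\eta}$, $T_{xx} = u_{\eta\eta}$.
Then $T_t - T_x = u_{\sigma}$: the advection term cancels and the PDE becomes the heat equation $u_{\sigma} = \frac{1}{2}u_{\eta\eta}$ on $\eta \in \mathbb{R}$.
Initial data: $u(\eta,0) = T(\eta,0) = -3 \sin(\eta) + 2 \sin(5 \eta)$.
On $\eta \in \mathbb{R}$ each mode satisfies $(\sin(n\eta))'' = -n^2 \sin(n\eta)$, so $e^{-n^2\sigma/2} \sin(n\eta)$ solves the heat equation; by superposition $u(\eta,\sigma) = \sum c_n e^{-n^2\sigma/2} \sin(n\eta)$.
Reading off the coefficients: $c_1=-3, c_5=2$, so $u(\eta,\sigma) = -3 e^{-\sigma/2} \sin(\eta) + 2 e^{-25 \sigma/2} \sin(5 \eta)$.
Substituting back $\eta = x + t$, $\sigma = t$: $T(x,t) = u(x + t, t)$.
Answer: $T(x, t) = -3 e^{-t/2} \sin(t + x) + 2 e^{-25 t/2} \sin(5 t + 5 x)$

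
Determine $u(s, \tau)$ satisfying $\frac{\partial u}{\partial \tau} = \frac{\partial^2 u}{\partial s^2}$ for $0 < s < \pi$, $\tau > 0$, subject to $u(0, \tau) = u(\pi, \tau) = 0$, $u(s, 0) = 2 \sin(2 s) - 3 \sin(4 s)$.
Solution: Separating variables: $u = \sum c_n e^{-n^2\tau} \sin(ns)$. From $u(s,0) = 2 \sin(2 s) - 3 \sin(4 s)$: $c_2=2, c_4=-3$.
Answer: $u(s, \tau) = 2 e^{-4 \tau} \sin(2 s) - 3 e^{-16 \tau} \sin(4 s)$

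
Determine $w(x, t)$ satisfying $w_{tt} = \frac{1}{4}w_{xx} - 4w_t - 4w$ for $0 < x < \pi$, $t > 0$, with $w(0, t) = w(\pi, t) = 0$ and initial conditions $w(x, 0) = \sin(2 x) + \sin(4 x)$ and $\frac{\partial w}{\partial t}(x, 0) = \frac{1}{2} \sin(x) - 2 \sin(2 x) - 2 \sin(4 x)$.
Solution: Substitute $w = e^{-2t}u$.
Then $w_t = e^{-2t}(u_t - 2u)$, $w_{tt} = e^{-2t}(u_{tt} - 4u_t + 4u)$, $w_{xx} = e^{-2t}u_{xx}$; substituting and dividing by $e^{-2t}$, the lower-order terms cancel: $u_{tt} = \frac{1}{4}u_{xx}$ (standard wave equation).
Data for $u$: $u(x,0) = w(x,0) = \sin(2 x) + \sin(4 x)$; $u_t(x,0) = w_t(x,0) + 2w(x,0) = \frac{1}{2} \sin(x)$. The boundary conditions carry over: $u(0,t) = u(\pi,t) = 0$.
Separating variables: $u = \sum [A_n \cos(\omega_n t) + B_n \sin(\omega_n t)] \sin(nx)$, $\omega_n = n/2$. From ICs ($B_n$ = velocity coefficient / $\omega_n$): $A_2=1, A_4=1, B_1=1$.
So $u(x,t) = \sin(t/2) \sin(x) + \sin(2 x) \cos(t) + \sin(4 x) \cos(2 t)$, and $w(x,t) = e^{-2t}u(x,t)$.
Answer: $w(x, t) = e^{-2 t} \sin(t/2) \sin(x) + e^{-2 t} \sin(2 x) \cos(t) + e^{-2 t} \sin(4 x) \cos(2 t)$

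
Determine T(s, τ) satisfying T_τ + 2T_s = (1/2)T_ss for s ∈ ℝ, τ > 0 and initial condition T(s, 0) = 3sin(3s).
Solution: Change to a moving frame: let η = s - 2τ, σ = τ and write T(s,τ) = u(η,σ).
By the chain rule T_τ = u_σ - 2u_η, T_s = u_η, T_ss = u_ηη.
Then T_τ + 2T_s = u_σ: the advection term cancels and the PDE becomes the heat equation u_σ = (1/2)u_ηη on η ∈ ℝ.
Initial data: u(η,0) = T(η,0) = 3sin(3η).
On η ∈ ℝ each mode satisfies (sin(nη))″ = -n² sin(nη), so exp(-n²σ/2) sin(nη) solves the heat equation; by superposition u(η,σ) = Σ c_n exp(-n²σ/2) sin(nη).
Reading off the coefficients: c_3=3, so u(η,σ) = 3exp(-9σ/2)sin(3η).
Substituting back η = s - 2τ, σ = τ: T(s,τ) = u(s - 2τ, τ).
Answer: T(s, τ) = 3exp(-9τ/2)sin(3s - 6τ)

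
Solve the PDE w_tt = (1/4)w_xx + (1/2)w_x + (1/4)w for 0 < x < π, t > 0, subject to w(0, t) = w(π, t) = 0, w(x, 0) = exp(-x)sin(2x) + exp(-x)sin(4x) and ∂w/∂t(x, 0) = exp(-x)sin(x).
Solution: Substitute w = exp(-x)u.
Then w_x = exp(-x)(u_x - u), w_xx = exp(-x)(u_xx - 2u_x + u), w_tt = exp(-x)u_tt; substituting and dividing by exp(-x), the lower-order terms cancel: u_tt = (1/4)u_xx (standard wave equation).
Data for u: u(x,0) = exp(x)w(x,0) = sin(2x) + sin(4x); u_t(x,0) = exp(x)w_t(x,0) = sin(x). The boundary conditions carry over: u(0,t) = u(π,t) = 0.
Separating variables: u = Σ [A_n cos(ω_n t) + B_n sin(ω_n t)] sin(nx), ω_n = n/2. From ICs (B_n = velocity coefficient / ω_n): A_2=1, A_4=1, B_1=2.
So u(x,t) = 2sin(t/2)sin(x) + sin(2x)cos(t) + sin(4x)cos(2t), and w(x,t) = exp(-x)u(x,t).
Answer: w(x, t) = 2exp(-x)sin(t/2)sin(x) + exp(-x)sin(2x)cos(t) + exp(-x)sin(4x)cos(2t)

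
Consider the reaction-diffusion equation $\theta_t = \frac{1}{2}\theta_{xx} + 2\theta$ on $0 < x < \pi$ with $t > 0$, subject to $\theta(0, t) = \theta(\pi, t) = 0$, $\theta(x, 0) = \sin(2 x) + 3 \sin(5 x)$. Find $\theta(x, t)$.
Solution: Substitute $\theta = e^{2t}u$.
Then $\theta_t = e^{2t}(u_t + 2u)$, $\theta_{xx} = e^{2t}u_{xx}$; substituting and dividing by $e^{2t}$, the lower-order terms cancel: $u_t = \frac{1}{2}u_{xx}$ (standard heat equation).
Data for $u$: $u(x,0) = \theta(x,0) = \sin(2 x) + 3 \sin(5 x)$. The boundary conditions carry over: $u(0,t) = u(\pi,t) = 0$.
Separating variables: $u = \sum c_n e^{-n^2t/2} \sin(nx)$. From $u(x,0) = \sin(2 x) + 3 \sin(5 x)$: $c_2=1, c_5=3$.
So $u(x,t) = e^{-2 t} \sin(2 x) + 3 e^{-25 t/2} \sin(5 x)$, and $\theta(x,t) = e^{2t}u(x,t)$.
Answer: $\theta(x, t) = \sin(2 x) + 3 e^{-21 t/2} \sin(5 x)$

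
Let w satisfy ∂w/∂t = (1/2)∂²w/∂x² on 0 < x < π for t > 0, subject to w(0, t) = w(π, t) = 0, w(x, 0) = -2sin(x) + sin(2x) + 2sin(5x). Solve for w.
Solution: Separating variables: w = Σ c_n exp(-n²t/2) sin(nx). From w(x,0) = -2sin(x) + sin(2x) + 2sin(5x): c_1=-2, c_2=1, c_5=2.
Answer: w(x, t) = exp(-2t)sin(2x) - 2exp(-t/2)sin(x) + 2exp(-25t/2)sin(5x)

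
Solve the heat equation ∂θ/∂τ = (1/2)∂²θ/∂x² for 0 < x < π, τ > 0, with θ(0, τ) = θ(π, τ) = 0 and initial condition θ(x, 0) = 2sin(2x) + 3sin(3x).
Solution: Separating variables: θ = Σ c_n exp(-n²τ/2) sin(nx). From θ(x,0) = 2sin(2x) + 3sin(3x): c_2=2, c_3=3.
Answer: θ(x, τ) = 2exp(-2τ)sin(2x) + 3exp(-9τ/2)sin(3x)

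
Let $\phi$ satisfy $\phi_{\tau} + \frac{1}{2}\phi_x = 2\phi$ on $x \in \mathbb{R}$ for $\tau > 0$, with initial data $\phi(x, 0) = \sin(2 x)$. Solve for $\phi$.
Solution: Substitute $\phi = e^{2\tau}u$, i.e. $u = e^{-2\tau}\phi$.
By the product rule, $\phi_{\tau} = e^{2\tau}(u_{\tau} + 2u)$, $\phi_x = e^{2\tau}u_x$.
Substituting into the PDE and dividing by $e^{2\tau}$: $u_{\tau} + 2u + \frac{1}{2}u_x = 2u$.
The lower-order terms cancel, leaving the standard advection equation $u_{\tau} + \frac{1}{2}u_x = 0$.
Initial data for $u$: $u(x,0) = \phi(x,0) = \sin(2 x)$.
Solve for $u$:
  By method of characteristics (waves move right with speed 1/2):
  Along characteristics $x - \frac{1}{2}\tau =$ const, $u$ is constant, so $u(x,\tau) = f(x - \frac{1}{2}\tau)$ with $f = u( \cdot , 0)$.
Hence $u(x,\tau) = \sin(2 x - \tau)$.
Transform back: $\phi(x,\tau) = e^{2\tau}u(x,\tau)$.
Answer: $\phi(x, \tau) = - e^{2 \tau} \sin(\tau - 2 x)$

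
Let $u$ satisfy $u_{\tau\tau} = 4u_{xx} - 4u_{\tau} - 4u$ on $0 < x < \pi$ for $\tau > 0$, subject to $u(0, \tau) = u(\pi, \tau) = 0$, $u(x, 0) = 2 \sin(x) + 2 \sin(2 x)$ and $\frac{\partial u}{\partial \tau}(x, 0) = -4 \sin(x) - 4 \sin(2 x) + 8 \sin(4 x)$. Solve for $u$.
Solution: Substitute $u = e^{-2\tau}w$.
Then $u_{\tau} = e^{-2\tau}(w_{\tau} - 2w)$, $u_{\tau\tau} = e^{-2\tau}(w_{\tau\tau} - 4w_{\tau} + 4w)$, $u_{xx} = e^{-2\tau}w_{xx}$; substituting and dividing by $e^{-2\tau}$, the lower-order terms cancel: $w_{\tau\tau} = 4w_{xx}$ (standard wave equation).
Data for $w$: $w(x,0) = u(x,0) = 2 \sin(x) + 2 \sin(2 x)$; $w_{\tau}(x,0) = u_{\tau}(x,0) + 2u(x,0) = 8 \sin(4 x)$. The boundary conditions carry over: $w(0,\tau) = w(\pi,\tau) = 0$.
Separating variables: $w = \sum [A_n \cos(\omega_n \tau) + B_n \sin(\omega_n \tau)] \sin(nx)$, $\omega_n = 2n$. From ICs ($B_n$ = velocity coefficient / $\omega_n$): $A_1=2, A_2=2, B_4=1$.
So $w(x,\tau) = 2 \sin(x) \cos(2 \tau) + 2 \sin(2 x) \cos(4 \tau) + \sin(4 x) \sin(8 \tau)$, and $u(x,\tau) = e^{-2\tau}w(x,\tau)$.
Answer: $u(x, \tau) = e^{-2 \tau} \sin(8 \tau) \sin(4 x) + 2 e^{-2 \tau} \sin(x) \cos(2 \tau) + 2 e^{-2 \tau} \sin(2 x) \cos(4 \tau)$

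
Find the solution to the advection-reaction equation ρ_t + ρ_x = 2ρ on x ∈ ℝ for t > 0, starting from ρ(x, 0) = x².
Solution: Substitute ρ = exp(2t)u, i.e. u = exp(-2t)ρ.
By the product rule, ρ_t = exp(2t)(u_t + 2u), ρ_x = exp(2t)u_x.
Substituting into the PDE and dividing by exp(2t): u_t + 2u + u_x = 2u.
The lower-order terms cancel, leaving the standard advection equation u_t + u_x = 0.
Initial data for u: u(x,0) = ρ(x,0) = x².
Solve for u:
  By method of characteristics (waves move right with speed 1):
  Along characteristics x - t = const, u is constant, so u(x,t) = f(x - t) with f = u(·, 0).
Hence u(x,t) = t² - 2tx + x².
Transform back: ρ(x,t) = exp(2t)u(x,t).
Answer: ρ(x, t) = t²exp(2t) - 2txexp(2t) + x²exp(2t)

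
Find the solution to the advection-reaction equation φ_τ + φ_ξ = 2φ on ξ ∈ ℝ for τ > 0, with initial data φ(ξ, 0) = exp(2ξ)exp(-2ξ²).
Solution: Substitute φ = exp(2ξ)u.
Then φ_ξ = exp(2ξ)(u_ξ + 2u), φ_τ = exp(2ξ)u_τ; substituting and dividing by exp(2ξ), the lower-order terms cancel: u_τ + u_ξ = 0 (standard advection equation).
Data for u: u(ξ,0) = exp(-2ξ)φ(ξ,0) = exp(-2ξ²).
By characteristics (dξ/dτ = 1), u(ξ,τ) = f(ξ - τ) with f = u(·, 0).
So u(ξ,τ) = exp(-2(ξ - τ)²), and φ(ξ,τ) = exp(2ξ)u(ξ,τ).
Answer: φ(ξ, τ) = exp(2ξ)exp(-2(ξ - τ)²)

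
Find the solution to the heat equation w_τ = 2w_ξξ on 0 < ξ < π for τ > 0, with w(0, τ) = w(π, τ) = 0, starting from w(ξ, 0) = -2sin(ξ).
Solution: Using separation of variables w = X(ξ)T(τ):
Eigenfunctions: sin(nξ), n = 1, 2, 3, ...
General solution: w(ξ, τ) = Σ c_n sin(nξ) exp(-2n² τ)
Matching w(ξ,0) = -2sin(ξ) term by term: c_1=-2.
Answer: w(ξ, τ) = -2exp(-2τ)sin(ξ)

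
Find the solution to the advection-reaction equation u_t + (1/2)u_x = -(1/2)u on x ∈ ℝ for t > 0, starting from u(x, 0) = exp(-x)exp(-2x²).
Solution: Substitute u = exp(-x)w, i.e. w = exp(x)u.
By the product rule, u_x = exp(-x)(w_x - w), u_t = exp(-x)w_t.
Substituting into the PDE and dividing by exp(-x): w_t + (1/2)(w_x - w) = -(1/2)w.
The lower-order terms cancel, leaving the standard advection equation w_t + (1/2)w_x = 0.
Initial data for w: w(x,0) = exp(x)u(x,0) = exp(-2x²).
Solve for w:
  By method of characteristics (waves move right with speed 1/2):
  Along characteristics x - (1/2)t = const, w is constant, so w(x,t) = f(x - (1/2)t) with f = w(·, 0).
Hence w(x,t) = exp(-2(-t/2 + x)²).
Transform back: u(x,t) = exp(-x)w(x,t).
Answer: u(x, t) = exp(-x)exp(-2(-t/2 + x)²)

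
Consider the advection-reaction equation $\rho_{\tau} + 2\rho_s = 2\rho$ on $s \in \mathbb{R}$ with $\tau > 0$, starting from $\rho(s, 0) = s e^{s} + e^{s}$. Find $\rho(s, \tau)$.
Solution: Substitute $\rho = e^{s}u$, i.e. $u = e^{-s}\rho$.
By the product rule, $\rho_s = e^{s}(u_s + u)$, $\rho_{\tau} = e^{s}u_{\tau}$.
Substituting into the PDE and dividing by $e^{s}$: $u_{\tau} + 2(u_s + u) = 2u$.
The lower-order terms cancel, leaving the standard advection equation $u_{\tau} + 2u_s = 0$.
Initial data for $u$: $u(s,0) = e^{-s}\rho(s,0) = s + 1$.
Solve for $u$:
  By method of characteristics (waves move right with speed 2):
  Along characteristics $s - 2\tau =$ const, $u$ is constant, so $u(s,\tau) = f(s - 2\tau)$ with $f = u( \cdot , 0)$.
Hence $u(s,\tau) = s - 2 \tau + 1$.
Transform back: $\rho(s,\tau) = e^{s}u(s,\tau)$.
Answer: $\rho(s, \tau) = -2 \tau e^{s} + s e^{s} + e^{s}$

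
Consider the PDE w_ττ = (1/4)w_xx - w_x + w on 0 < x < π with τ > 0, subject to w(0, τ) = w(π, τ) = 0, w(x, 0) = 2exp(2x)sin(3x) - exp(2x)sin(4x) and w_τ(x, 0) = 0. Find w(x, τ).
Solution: Substitute w = exp(2x)u, i.e. u = exp(-2x)w.
By the product rule, w_x = exp(2x)(u_x + 2u), w_xx = exp(2x)(u_xx + 4u_x + 4u), w_ττ = exp(2x)u_ττ.
Substituting into the PDE and dividing by exp(2x): u_ττ = (1/4)(u_xx + 4u_x + 4u) - (u_x + 2u) + u.
The lower-order terms cancel, leaving the standard wave equation u_ττ = (1/4)u_xx.
Initial data for u: u(x,0) = exp(-2x)w(x,0) = 2sin(3x) - sin(4x); u_τ(x,0) = exp(-2x)w_τ(x,0) = 0. The boundary conditions carry over: u(0,τ) = u(π,τ) = 0.
Solve for u:
  Using separation of variables u = X(x)T(τ):
  Eigenfunctions: sin(nx), n = 1, 2, 3, ...
  General solution: u(x, τ) = Σ [A_n cos(n τ/2) + B_n sin(n τ/2)] sin(nx)
  From u(x,0) = 2sin(3x) - sin(4x): A_3=2, A_4=-1. From u_τ(x,0) = 0: all B_n = 0.
Hence u(x,τ) = 2sin(3x)cos(3τ/2) - sin(4x)cos(2τ).
Transform back: w(x,τ) = exp(2x)u(x,τ).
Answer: w(x, τ) = 2exp(2x)sin(3x)cos(3τ/2) - exp(2x)sin(4x)cos(2τ)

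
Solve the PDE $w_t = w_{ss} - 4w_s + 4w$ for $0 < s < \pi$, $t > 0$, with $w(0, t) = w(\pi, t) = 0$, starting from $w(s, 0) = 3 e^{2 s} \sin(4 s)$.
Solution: Substitute $w = e^{2s}u$.
Then $w_s = e^{2s}(u_s + 2u)$, $w_{ss} = e^{2s}(u_{ss} + 4u_s + 4u)$, $w_t = e^{2s}u_t$; substituting and dividing by $e^{2s}$, the lower-order terms cancel: $u_t = u_{ss}$ (standard heat equation).
Data for $u$: $u(s,0) = e^{-2s}w(s,0) = 3 \sin(4 s)$. The boundary conditions carry over: $u(0,t) = u(\pi,t) = 0$.
Separating variables: $u = \sum c_n e^{-n^2t} \sin(ns)$. From $u(s,0) = 3 \sin(4 s)$: $c_4=3$.
So $u(s,t) = 3 e^{-16 t} \sin(4 s)$, and $w(s,t) = e^{2s}u(s,t)$.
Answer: $w(s, t) = 3 e^{2 s} e^{-16 t} \sin(4 s)$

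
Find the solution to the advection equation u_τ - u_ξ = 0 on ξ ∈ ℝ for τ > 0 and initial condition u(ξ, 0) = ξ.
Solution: By method of characteristics (waves move left with speed 1):
Along characteristics ξ + τ = const, u is constant, so u(ξ,τ) = f(ξ + τ) with f = u(·, 0).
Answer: u(ξ, τ) = ξ + τ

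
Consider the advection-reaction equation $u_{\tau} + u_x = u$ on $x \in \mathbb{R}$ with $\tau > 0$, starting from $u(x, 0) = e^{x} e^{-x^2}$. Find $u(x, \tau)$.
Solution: Substitute $u = e^{x}w$.
Then $u_x = e^{x}(w_x + w)$, $u_{\tau} = e^{x}w_{\tau}$; substituting and dividing by $e^{x}$, the lower-order terms cancel: $w_{\tau} + w_x = 0$ (standard advection equation).
Data for $w$: $w(x,0) = e^{-x}u(x,0) = e^{-x^2}$.
By characteristics ($dx/d\tau = 1$), $w(x,\tau) = f(x - \tau)$ with $f = w( \cdot , 0)$.
So $w(x,\tau) = e^{-(x - \tau)^2}$, and $u(x,\tau) = e^{x}w(x,\tau)$.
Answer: $u(x, \tau) = e^{x} e^{-(-\tau + x)^2}$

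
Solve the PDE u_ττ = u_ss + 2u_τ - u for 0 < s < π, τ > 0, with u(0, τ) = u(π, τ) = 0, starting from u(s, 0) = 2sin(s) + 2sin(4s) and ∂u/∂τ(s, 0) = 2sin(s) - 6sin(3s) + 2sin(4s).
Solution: Substitute u = exp(τ)w.
Then u_τ = exp(τ)(w_τ + w), u_ττ = exp(τ)(w_ττ + 2w_τ + w), u_ss = exp(τ)w_ss; substituting and dividing by exp(τ), the lower-order terms cancel: w_ττ = w_ss (standard wave equation).
Data for w: w(s,0) = u(s,0) = 2sin(s) + 2sin(4s); w_τ(s,0) = u_τ(s,0) - u(s,0) = -6sin(3s). The boundary conditions carry over: w(0,τ) = w(π,τ) = 0.
Separating variables: w = Σ [A_n cos(ω_n τ) + B_n sin(ω_n τ)] sin(ns), ω_n = n. From ICs (B_n = velocity coefficient / ω_n): A_1=2, A_4=2, B_3=-2.
So w(s,τ) = 2sin(s)cos(τ) - 2sin(3s)sin(3τ) + 2sin(4s)cos(4τ), and u(s,τ) = exp(τ)w(s,τ).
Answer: u(s, τ) = 2exp(τ)sin(s)cos(τ) - 2exp(τ)sin(3s)sin(3τ) + 2exp(τ)sin(4s)cos(4τ)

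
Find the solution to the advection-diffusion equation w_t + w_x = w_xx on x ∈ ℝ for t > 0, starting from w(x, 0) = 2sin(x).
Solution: Moving frame: η = x - t, σ = t, w = u(η,σ), so w_t = u_σ - u_η and w_xx = u_ηη.
Hence w_t + w_x = u_σ and the PDE becomes the heat equation u_σ = u_ηη on η ∈ ℝ.
Initial data: u(η,0) = w(η,0) = 2sin(η). Each mode sin(nη) decays as exp(-n²σ) on ℝ, so u(η,σ) = Σ c_n exp(-n²σ) sin(nη) with c_1=2: u(η,σ) = 2exp(-σ)sin(η).
Substituting back: w(x,t) = u(x - t, t).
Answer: w(x, t) = -2exp(-t)sin(t - x)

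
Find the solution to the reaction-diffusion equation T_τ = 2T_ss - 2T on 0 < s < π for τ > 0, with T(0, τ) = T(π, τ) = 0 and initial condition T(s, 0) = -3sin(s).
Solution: Substitute T = exp(-2τ)u, i.e. u = exp(2τ)T.
By the product rule, T_τ = exp(-2τ)(u_τ - 2u), T_ss = exp(-2τ)u_ss.
Substituting into the PDE and dividing by exp(-2τ): u_τ - 2u = 2u_ss - 2u.
The lower-order terms cancel, leaving the standard heat equation u_τ = 2u_ss.
Initial data for u: u(s,0) = T(s,0) = -3sin(s). The boundary conditions carry over: u(0,τ) = u(π,τ) = 0.
Solve for u:
  Using separation of variables u = X(s)G(τ):
  Eigenfunctions: sin(ns), n = 1, 2, 3, ...
  General solution: u(s, τ) = Σ c_n sin(ns) exp(-2n² τ)
  Matching u(s,0) = -3sin(s) term by term: c_1=-3.
Hence u(s,τ) = -3exp(-2τ)sin(s).
Transform back: T(s,τ) = exp(-2τ)u(s,τ).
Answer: T(s, τ) = -3exp(-4τ)sin(s)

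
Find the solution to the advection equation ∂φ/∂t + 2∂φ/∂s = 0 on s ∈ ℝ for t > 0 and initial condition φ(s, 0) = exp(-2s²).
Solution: By method of characteristics (waves move right with speed 2):
Along characteristics s - 2t = const, φ is constant, so φ(s,t) = f(s - 2t) with f = φ(·, 0).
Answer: φ(s, t) = exp(-2(s - 2t)²)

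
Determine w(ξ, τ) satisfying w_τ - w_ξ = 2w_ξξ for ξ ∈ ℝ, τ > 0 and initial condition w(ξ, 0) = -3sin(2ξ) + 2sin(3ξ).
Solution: Change to a moving frame: let η = ξ + τ, σ = τ and write w(ξ,τ) = u(η,σ).
By the chain rule w_τ = u_σ + u_η, w_ξ = u_η, w_ξξ = u_ηη.
Then w_τ - w_ξ = u_σ: the advection term cancels and the PDE becomes the heat equation u_σ = 2u_ηη on η ∈ ℝ.
Initial data: u(η,0) = w(η,0) = -3sin(2η) + 2sin(3η).
On η ∈ ℝ each mode satisfies (sin(nη))″ = -n² sin(nη), so exp(-2n²σ) sin(nη) solves the heat equation; by superposition u(η,σ) = Σ c_n exp(-2n²σ) sin(nη).
Reading off the coefficients: c_2=-3, c_3=2, so u(η,σ) = -3exp(-8σ)sin(2η) + 2exp(-18σ)sin(3η).
Substituting back η = ξ + τ, σ = τ: w(ξ,τ) = u(ξ + τ, τ).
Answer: w(ξ, τ) = -3exp(-8τ)sin(2ξ + 2τ) + 2exp(-18τ)sin(3ξ + 3τ)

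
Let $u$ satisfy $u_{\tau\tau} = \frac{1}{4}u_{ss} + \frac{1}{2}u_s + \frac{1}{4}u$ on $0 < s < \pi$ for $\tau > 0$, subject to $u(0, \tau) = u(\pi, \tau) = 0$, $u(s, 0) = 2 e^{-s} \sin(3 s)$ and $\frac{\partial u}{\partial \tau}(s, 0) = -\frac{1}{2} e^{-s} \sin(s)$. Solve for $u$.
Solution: Substitute $u = e^{-s}w$, i.e. $w = e^{s}u$.
By the product rule, $u_s = e^{-s}(w_s - w)$, $u_{ss} = e^{-s}(w_{ss} - 2w_s + w)$, $u_{\tau\tau} = e^{-s}w_{\tau\tau}$.
Substituting into the PDE and dividing by $e^{-s}$: $w_{\tau\tau} = \frac{1}{4}(w_{ss} - 2w_s + w) + \frac{1}{2}(w_s - w) + \frac{1}{4}w$.
The lower-order terms cancel, leaving the standard wave equation $w_{\tau\tau} = \frac{1}{4}w_{ss}$.
Initial data for $w$: $w(s,0) = e^{s}u(s,0) = 2 \sin(3 s)$; $w_{\tau}(s,0) = e^{s}u_{\tau}(s,0) = -\frac{1}{2} \sin(s)$. The boundary conditions carry over: $w(0,\tau) = w(\pi,\tau) = 0$.
Solve for $w$:
  Using separation of variables $w = X(s)T(\tau)$:
  Eigenfunctions: $\sin(ns)$, $n = 1, 2, 3, \ldots$
  General solution: $w(s, \tau) = \sum [A_n \cos(n \tau/2) + B_n \sin(n \tau/2)] \sin(ns)$
  From $w(s,0) = 2 \sin(3 s)$: $A_3=2$. From $w_{\tau}(s,0) = -\frac{1}{2} \sin(s)$, using $w_{\tau}(s,0) = \sum \omega_n B_n \sin(ns)$ with $\omega_n = n/2$: $B_1 = (-1/2)/(1/2) = -1$.
Hence $w(s,\tau) = - \sin(s) \sin(\tau/2) + 2 \sin(3 s) \cos(3 \tau/2)$.
Transform back: $u(s,\tau) = e^{-s}w(s,\tau)$.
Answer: $u(s, \tau) = - e^{-s} \sin(\tau/2) \sin(s) + 2 e^{-s} \sin(3 s) \cos(3 \tau/2)$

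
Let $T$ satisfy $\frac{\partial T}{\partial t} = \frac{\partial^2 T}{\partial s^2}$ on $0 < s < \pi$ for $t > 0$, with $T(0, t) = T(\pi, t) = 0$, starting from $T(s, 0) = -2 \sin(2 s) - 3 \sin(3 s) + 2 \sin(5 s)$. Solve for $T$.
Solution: Using separation of variables $T = X(s)G(t)$:
Eigenfunctions: $\sin(ns)$, $n = 1, 2, 3, \ldots$
General solution: $T(s, t) = \sum c_n \sin(ns) e^{-n^2 t}$
Matching $T(s,0) = -2 \sin(2 s) - 3 \sin(3 s) + 2 \sin(5 s)$ term by term: $c_2=-2, c_3=-3, c_5=2$.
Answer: $T(s, t) = -2 e^{-4 t} \sin(2 s) - 3 e^{-9 t} \sin(3 s) + 2 e^{-25 t} \sin(5 s)$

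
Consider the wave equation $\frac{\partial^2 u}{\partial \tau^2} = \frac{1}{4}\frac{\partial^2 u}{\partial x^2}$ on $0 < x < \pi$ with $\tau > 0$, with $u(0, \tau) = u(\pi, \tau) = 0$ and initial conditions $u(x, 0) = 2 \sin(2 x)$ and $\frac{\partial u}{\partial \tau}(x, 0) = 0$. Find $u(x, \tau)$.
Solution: Using separation of variables $u = X(x)T(\tau)$:
Eigenfunctions: $\sin(nx)$, $n = 1, 2, 3, \ldots$
General solution: $u(x, \tau) = \sum [A_n \cos(n \tau/2) + B_n \sin(n \tau/2)] \sin(nx)$
From $u(x,0) = 2 \sin(2 x)$: $A_2=2$. From $u_{\tau}(x,0) = 0$: all $B_n = 0$.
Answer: $u(x, \tau) = 2 \sin(2 x) \cos(\tau)$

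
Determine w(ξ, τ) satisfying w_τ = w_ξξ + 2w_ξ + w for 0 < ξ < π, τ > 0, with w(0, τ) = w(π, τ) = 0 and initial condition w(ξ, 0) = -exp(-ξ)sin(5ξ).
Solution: Substitute w = exp(-ξ)u.
Then w_ξ = exp(-ξ)(u_ξ - u), w_ξξ = exp(-ξ)(u_ξξ - 2u_ξ + u), w_τ = exp(-ξ)u_τ; substituting and dividing by exp(-ξ), the lower-order terms cancel: u_τ = u_ξξ (standard heat equation).
Data for u: u(ξ,0) = exp(ξ)w(ξ,0) = -sin(5ξ). The boundary conditions carry over: u(0,τ) = u(π,τ) = 0.
Separating variables: u = Σ c_n exp(-n²τ) sin(nξ). From u(ξ,0) = -sin(5ξ): c_5=-1.
So u(ξ,τ) = -exp(-25τ)sin(5ξ), and w(ξ,τ) = exp(-ξ)u(ξ,τ).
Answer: w(ξ, τ) = -exp(-ξ)exp(-25τ)sin(5ξ)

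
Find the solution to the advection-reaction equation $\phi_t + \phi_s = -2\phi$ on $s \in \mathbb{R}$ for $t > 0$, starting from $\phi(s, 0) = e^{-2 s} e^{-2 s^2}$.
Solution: Substitute $\phi = e^{-2s}u$.
Then $\phi_s = e^{-2s}(u_s - 2u)$, $\phi_t = e^{-2s}u_t$; substituting and dividing by $e^{-2s}$, the lower-order terms cancel: $u_t + u_s = 0$ (standard advection equation).
Data for $u$: $u(s,0) = e^{2s}\phi(s,0) = e^{-2 s^2}$.
By characteristics ($ds/dt = 1$), $u(s,t) = f(s - t)$ with $f = u( \cdot , 0)$.
So $u(s,t) = e^{-2 (s - t)^2}$, and $\phi(s,t) = e^{-2s}u(s,t)$.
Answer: $\phi(s, t) = e^{-2 s} e^{-2 (s - t)^2}$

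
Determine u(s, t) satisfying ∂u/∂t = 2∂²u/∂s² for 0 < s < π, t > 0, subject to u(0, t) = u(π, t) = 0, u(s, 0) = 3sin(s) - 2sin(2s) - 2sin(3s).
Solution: Using separation of variables u = X(s)T(t):
Eigenfunctions: sin(ns), n = 1, 2, 3, ...
General solution: u(s, t) = Σ c_n sin(ns) exp(-2n² t)
Matching u(s,0) = 3sin(s) - 2sin(2s) - 2sin(3s) term by term: c_1=3, c_2=-2, c_3=-2.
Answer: u(s, t) = 3exp(-2t)sin(s) - 2exp(-8t)sin(2s) - 2exp(-18t)sin(3s)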